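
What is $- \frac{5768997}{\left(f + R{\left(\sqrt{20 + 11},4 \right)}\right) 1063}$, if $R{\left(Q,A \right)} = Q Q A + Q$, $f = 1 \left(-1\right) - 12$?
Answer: $- \frac{640358667}{13064270} + \frac{5768997 \sqrt{31}}{13064270} \approx -46.557$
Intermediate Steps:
$f = -13$ ($f = -1 - 12 = -13$)
$R{\left(Q,A \right)} = Q + A Q^{2}$ ($R{\left(Q,A \right)} = Q^{2} A + Q = A Q^{2} + Q = Q + A Q^{2}$)
$- \frac{5768997}{\left(f + R{\left(\sqrt{20 + 11},4 \right)}\right) 1063} = - \frac{5768997}{\left(-13 + \sqrt{20 + 11} \left(1 + 4 \sqrt{20 + 11}\right)\right) 1063} = - \frac{5768997}{\left(-13 + \sqrt{31} \left(1 + 4 \sqrt{31}\right)\right) 1063} = - \frac{5768997}{-13819 + 1063 \sqrt{31} \left(1 + 4 \sqrt{31}\right)}$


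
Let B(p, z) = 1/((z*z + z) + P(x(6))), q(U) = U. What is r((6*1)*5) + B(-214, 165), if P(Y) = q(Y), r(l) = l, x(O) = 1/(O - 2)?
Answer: 3286834/109561 ≈ 30.000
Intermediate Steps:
x(O) = 1/(-2 + O)
P(Y) = Y
B(p, z) = 1/(¼ + z + z²) (B(p, z) = 1/((z*z + z) + 1/(-2 + 6)) = 1/((z² + z) + 1/4) = 1/((z + z²) + ¼) = 1/(¼ + z + z²))
r((6*1)*5) + B(-214, 165) = (6*1)*5 + 4/(1 + 4*165 + 4*165²) = 6*5 + 4/(1 + 660 + 4*27225) = 30 + 4/(1 + 660 + 108900) = 30 + 4/109561 = 3286834/109561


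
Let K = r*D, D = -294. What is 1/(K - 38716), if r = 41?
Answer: -1/50770 ≈ -1.9697e-5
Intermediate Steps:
K = -12054 (K = 41*(-294) = -12054)
1/(K - 38716) = 1/(-12054 - 38716) = 1/(-50770) = -1/50770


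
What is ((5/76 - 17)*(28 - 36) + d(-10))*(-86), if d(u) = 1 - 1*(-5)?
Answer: -231168/19 ≈ -12167.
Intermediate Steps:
d(u) = 6 (d(u) = 1 + 5 = 6)
((5/76 - 17)*(28 - 36) + d(-10))*(-86) = ((5/76 - 17)*(28 - 36) + 6)*(-86) = ((5*(1/76) - 17)*(-8) + 6)*(-86) = ((5/76 - 17)*(-8) + 6)*(-86) = (-1287/76*(-8) + 6)*(-86) = (2574/19 + 6)*(-86) = (2688/19)*(-86) = -231168/19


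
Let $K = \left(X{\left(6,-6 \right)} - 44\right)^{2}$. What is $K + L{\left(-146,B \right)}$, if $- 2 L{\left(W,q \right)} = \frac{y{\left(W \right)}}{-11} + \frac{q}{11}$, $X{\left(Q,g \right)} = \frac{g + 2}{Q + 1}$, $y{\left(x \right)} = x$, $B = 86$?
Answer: $\frac{1065100}{539} \approx 1976.1$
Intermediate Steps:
$X{\left(Q,g \right)} = \frac{2 + g}{1 + Q}$
$K = \frac{97344}{49}$ ($K = \left(\frac{2 - 6}{1 + 6} - 44\right)^{2} = \left(\frac{1}{7} \left(-4\right) - 44\right)^{2} = \left(- \frac{4}{7} - 44\right)^{2} = \left(- \frac{312}{7}\right)^{2} = \frac{97344}{49} \approx 1986.6$)
$L{\left(W,q \right)} = - \frac{q}{22} + \frac{W}{22}$ ($L{\left(W,q \right)} = - \frac{\frac{W}{-11} + \frac{q}{11}}{2} = - \frac{W \left(- \frac{1}{11}\right) + q \frac{1}{11}}{2} = - \frac{- \frac{W}{11} + \frac{q}{11}}{2} = - \frac{q}{22} + \frac{W}{22}$)
$K + L{\left(-146,B \right)} = \frac{97344}{49} + \left(\left(- \frac{1}{22}\right) 86 + \frac{1}{22} \left(-146\right)\right) = \frac{97344}{49} - \frac{116}{11} = \frac{1065100}{539}$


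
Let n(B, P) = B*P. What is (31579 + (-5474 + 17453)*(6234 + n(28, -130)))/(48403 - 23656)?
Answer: 31105105/24747 ≈ 1256.9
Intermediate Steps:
(31579 + (-5474 + 17453)*(6234 + n(28, -130)))/(48403 - 23656) = (31579 + (-5474 + 17453)*(6234 + 28*(-130)))/(48403 - 23656) = (31579 + 11979*(6234 - 3640))/24747 = (31579 + 11979*2594)*(1/24747) = (31579 + 31073526)*(1/24747) = 31105105*(1/24747) = 31105105/24747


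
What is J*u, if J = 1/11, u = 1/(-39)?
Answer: -1/429 ≈ -0.0023310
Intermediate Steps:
u = -1/39 ≈ -0.025641
J = 1/11 ≈ 0.090909
J*u = (1/11)*(-1/39) = -1/429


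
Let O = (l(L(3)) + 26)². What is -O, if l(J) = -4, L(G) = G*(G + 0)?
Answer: -484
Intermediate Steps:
L(G) = G² (L(G) = G*G = G²)
O = 484 (O = (-4 + 26)² = 22² = 484)
-O = -1*484 = -484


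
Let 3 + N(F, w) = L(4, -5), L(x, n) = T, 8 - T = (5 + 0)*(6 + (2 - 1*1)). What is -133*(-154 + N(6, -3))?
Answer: 24472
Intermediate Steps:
T = -27 (T = 8 - (5 + 0)*(6 + (2 - 1*1)) = 8 - 5*(6 + (2 - 1)) = 8 - 5*(6 + 1) = 8 - 5*7 = 8 - 1*35 = 8 - 35 = -27)
L(x, n) = -27
N(F, w) = -30 (N(F, w) = -3 - 27 = -30)
-133*(-154 + N(6, -3)) = -133*(-154 - 30) = -133*(-184) = 24472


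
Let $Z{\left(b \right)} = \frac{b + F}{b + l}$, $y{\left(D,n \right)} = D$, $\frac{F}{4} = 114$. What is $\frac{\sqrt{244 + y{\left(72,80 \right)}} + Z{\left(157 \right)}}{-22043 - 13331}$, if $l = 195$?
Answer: $- \frac{613}{12451648} - \frac{\sqrt{79}}{17687} \approx -0.00055176$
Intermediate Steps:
$F = 456$ ($F = 4 \cdot 114 = 456$)
$Z{\left(b \right)} = \frac{456 + b}{195 + b}$ ($Z{\left(b \right)} = \frac{b + 456}{b + 195} = \frac{456 + b}{195 + b}$)
$\frac{\sqrt{244 + y{\left(72,80 \right)}} + Z{\left(157 \right)}}{-22043 - 13331} = \frac{\sqrt{244 + 72} + \frac{456 + 157}{195 + 157}}{-22043 - 13331} = \frac{\sqrt{316} + \frac{1}{352} \cdot 613}{-35374} = \left(2 \sqrt{79} + \frac{1}{352} \cdot 613\right) \left(- \frac{1}{35374}\right) = \left(2 \sqrt{79} + \frac{613}{352}\right) \left(- \frac{1}{35374}\right) = \left(\frac{613}{352} + 2 \sqrt{79}\right) \left(- \frac{1}{35374}\right) = - \frac{613}{12451648} - \frac{\sqrt{79}}{17687}$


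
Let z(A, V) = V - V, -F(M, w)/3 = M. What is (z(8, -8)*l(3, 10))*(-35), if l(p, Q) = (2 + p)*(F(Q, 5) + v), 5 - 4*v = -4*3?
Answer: 0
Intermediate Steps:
F(M, w) = -3*M
v = 17/4 (v = 5/4 - (-1)*3 = 5/4 - 1/4*(-12) = 5/4 + 3 = 17/4 ≈ 4.2500)
z(A, V) = 0
l(p, Q) = (2 + p)*(17/4 - 3*Q) (l(p, Q) = (2 + p)*(-3*Q + 17/4) = (2 + p)*(17/4 - 3*Q))
(z(8, -8)*l(3, 10))*(-35) = (0*(17/2 - 6*10 + (17/4)*3 - 3*10*3))*(-35) = (0*(17/2 - 60 + 51/4 - 90))*(-35) = (0*(-515/4))*(-35) = 0*(-35) = 0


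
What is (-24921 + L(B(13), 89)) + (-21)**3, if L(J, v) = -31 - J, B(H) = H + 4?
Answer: -34230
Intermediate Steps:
B(H) = 4 + H
(-24921 + L(B(13), 89)) + (-21)**3 = (-24921 + (-31 - (4 + 13))) + (-21)**3 = (-24921 + (-31 - 1*17)) - 9261 = (-24921 + (-31 - 17)) - 9261 = (-24921 - 48) - 9261 = -24969 - 9261 = -34230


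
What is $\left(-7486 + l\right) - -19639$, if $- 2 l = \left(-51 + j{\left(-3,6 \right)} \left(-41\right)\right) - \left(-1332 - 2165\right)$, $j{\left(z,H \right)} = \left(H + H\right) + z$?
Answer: $\frac{21229}{2} \approx 10615.0$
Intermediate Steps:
$j{\left(z,H \right)} = z + 2 H$ ($j{\left(z,H \right)} = 2 H + z = z + 2 H$)
$l = - \frac{3077}{2}$ ($l = - \frac{\left(-51 + \left(-3 + 2 \cdot 6\right) \left(-41\right)\right) - \left(-1332 - 2165\right)}{2} = - \frac{\left(-51 + \left(-3 + 12\right) \left(-41\right)\right) - \left(-1332 - 2165\right)}{2} = - \frac{\left(-51 + 9 \left(-41\right)\right) - -3497}{2} = - \frac{\left(-51 - 369\right) + 3497}{2} = - \frac{-420 + 3497}{2} = \left(- \frac{1}{2}\right) 3077 = - \frac{3077}{2} \approx -1538.5$)
$\left(-7486 + l\right) - -19639 = \left(-7486 - \frac{3077}{2}\right) - -19639 = - \frac{18049}{2} + 19639 = \frac{21229}{2}$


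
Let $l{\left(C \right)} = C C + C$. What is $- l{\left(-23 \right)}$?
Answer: $-506$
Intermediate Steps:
$l{\left(C \right)} = C + C^{2}$ ($l{\left(C \right)} = C^{2} + C = C + C^{2}$)
$- l{\left(-23 \right)} = - \left(-23\right) \left(1 - 23\right) = - \left(-23\right) \left(-22\right) = \left(-1\right) 506 = -506$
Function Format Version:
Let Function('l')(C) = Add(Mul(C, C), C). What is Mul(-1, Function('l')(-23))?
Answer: -506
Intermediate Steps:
Function('l')(C) = Add(C, Pow(C, 2)) (Function('l')(C) = Add(Pow(C, 2), C) = Add(C, Pow(C, 2)))
Mul(-1, Function('l')(-23)) = Mul(-1, Mul(-23, Add(1, -23))) = Mul(-1, Mul(-23, -22)) = Mul(-1, 506) = -506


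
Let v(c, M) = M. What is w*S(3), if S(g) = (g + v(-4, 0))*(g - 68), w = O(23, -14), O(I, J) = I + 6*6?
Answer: -11505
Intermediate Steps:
O(I, J) = 36 + I (O(I, J) = I + 36 = 36 + I)
w = 59 (w = 36 + 23 = 59)
S(g) = g*(-68 + g) (S(g) = (g + 0)*(g - 68) = g*(-68 + g))
w*S(3) = 59*(3*(-68 + 3)) = 59*(3*(-65)) = 59*(-195) = -11505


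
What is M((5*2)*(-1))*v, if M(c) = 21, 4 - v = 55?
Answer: -1071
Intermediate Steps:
v = -51 (v = 4 - 1*55 = 4 - 55 = -51)
M((5*2)*(-1))*v = 21*(-51) = -1071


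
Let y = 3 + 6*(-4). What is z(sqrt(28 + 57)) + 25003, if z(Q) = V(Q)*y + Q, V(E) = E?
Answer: 25003 - 20*sqrt(85) ≈ 24819.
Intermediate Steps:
y = -21 (y = 3 - 24 = -21)
z(Q) = -20*Q (z(Q) = Q*(-21) + Q = -21*Q + Q = -20*Q)
z(sqrt(28 + 57)) + 25003 = -20*sqrt(28 + 57) + 25003 = -20*sqrt(85) + 25003 = 25003 - 20*sqrt(85)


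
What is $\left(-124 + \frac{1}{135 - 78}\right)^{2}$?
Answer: $\frac{49942489}{3249} \approx 15372.0$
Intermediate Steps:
$\left(-124 + \frac{1}{135 - 78}\right)^{2} = \left(-124 + \frac{1}{57}\right)^{2} = \left(- \frac{7067}{57}\right)^{2} = \frac{49942489}{3249}$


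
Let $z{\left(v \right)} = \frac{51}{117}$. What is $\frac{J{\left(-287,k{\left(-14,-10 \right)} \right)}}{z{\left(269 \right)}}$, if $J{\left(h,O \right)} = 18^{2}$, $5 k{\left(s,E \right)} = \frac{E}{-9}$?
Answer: $\frac{12636}{17} \approx 743.29$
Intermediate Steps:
$z{\left(v \right)} = \frac{17}{39}$ ($z{\left(v \right)} = 51 \cdot \frac{1}{117} = \frac{17}{39}$)
$k{\left(s,E \right)} = - \frac{E}{45}$ ($k{\left(s,E \right)} = \frac{E \frac{1}{-9}}{5} = \frac{E \left(- \frac{1}{9}\right)}{5} = \frac{\left(- \frac{1}{9}\right) E}{5} = - \frac{E}{45}$)
$J{\left(h,O \right)} = 324$
$\frac{J{\left(-287,k{\left(-14,-10 \right)} \right)}}{z{\left(269 \right)}} = \frac{324}{\frac{17}{39}} = 324 \cdot \frac{39}{17} = \frac{12636}{17}$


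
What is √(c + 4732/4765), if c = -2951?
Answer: I*√66980570995/4765 ≈ 54.314*I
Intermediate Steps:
√(c + 4732/4765) = √(-2951 + 4732/4765) = √(-14056783/4765) = I*√66980570995/4765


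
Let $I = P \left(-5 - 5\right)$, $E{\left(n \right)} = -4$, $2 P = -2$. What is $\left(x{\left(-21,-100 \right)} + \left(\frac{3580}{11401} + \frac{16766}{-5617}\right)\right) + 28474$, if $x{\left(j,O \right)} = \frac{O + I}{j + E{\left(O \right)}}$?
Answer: $\frac{9117589306266}{320197085} \approx 28475.0$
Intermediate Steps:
$P = -1$ ($P = \frac{1}{2} \left(-2\right) = -1$)
$I = 10$ ($I = - (-5 - 5) = \left(-1\right) \left(-10\right) = 10$)
$x{\left(j,O \right)} = \frac{10 + O}{-4 + j}$ ($x{\left(j,O \right)} = \frac{O + 10}{j - 4} = \frac{10 + O}{-4 + j}$)
$\left(x{\left(-21,-100 \right)} + \left(\frac{3580}{11401} + \frac{16766}{-5617}\right)\right) + 28474 = \left(\frac{10 - 100}{-4 - 21} + \left(\frac{3580}{11401} + \frac{16766}{-5617}\right)\right) + 28474 = \left(\frac{1}{-25} \left(-90\right) + \left(3580 \cdot \frac{1}{11401} + 16766 \left(- \frac{1}{5617}\right)\right)\right) + 28474 = \left(\left(- \frac{1}{25}\right) \left(-90\right) + \left(\frac{3580}{11401} - \frac{16766}{5617}\right)\right) + 28474 = \left(\frac{18}{5} - \frac{171040306}{64039417}\right) + 28474 = \frac{297507976}{320197085} + 28474 = \frac{9117589306266}{320197085}$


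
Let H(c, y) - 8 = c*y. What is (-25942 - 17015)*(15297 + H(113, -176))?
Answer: 196871931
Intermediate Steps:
H(c, y) = 8 + c*y
(-25942 - 17015)*(15297 + H(113, -176)) = (-25942 - 17015)*(15297 + (8 + 113*(-176))) = -42957*(15297 + (8 - 19888)) = -42957*(15297 - 19880) = -42957*(-4583) = 196871931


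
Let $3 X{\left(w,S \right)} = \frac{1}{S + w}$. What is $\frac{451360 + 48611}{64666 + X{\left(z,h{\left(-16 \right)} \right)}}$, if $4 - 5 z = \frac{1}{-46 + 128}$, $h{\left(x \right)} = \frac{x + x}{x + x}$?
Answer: $\frac{1105435881}{142976936} \approx 7.7316$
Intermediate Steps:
$h{\left(x \right)} = 1$ ($h{\left(x \right)} = \frac{2 x}{2 x} = 2 x \frac{1}{2 x} = 1$)
$z = \frac{327}{410}$ ($z = \frac{4}{5} - \frac{1}{5 \left(-46 + 128\right)} = \frac{4}{5} - \frac{1}{5 \cdot 82} = \frac{4}{5} - \frac{1}{410} = \frac{327}{410} \approx 0.79756$)
$X{\left(w,S \right)} = \frac{1}{3 \left(S + w\right)}$
$\frac{451360 + 48611}{64666 + X{\left(z,h{\left(-16 \right)} \right)}} = \frac{451360 + 48611}{64666 + \frac{1}{3 \left(1 + \frac{327}{410}\right)}} = \frac{499971}{64666 + \frac{1}{3 \cdot \frac{737}{410}}} = \frac{499971}{64666 + \frac{1}{3} \cdot \frac{410}{737}} = \frac{499971}{64666 + \frac{410}{2211}} = \frac{499971}{\frac{142976936}{2211}} = 499971 \cdot \frac{2211}{142976936} = \frac{1105435881}{142976936}$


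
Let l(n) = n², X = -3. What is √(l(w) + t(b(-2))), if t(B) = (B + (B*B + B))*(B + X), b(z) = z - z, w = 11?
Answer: 11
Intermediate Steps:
b(z) = 0
t(B) = (-3 + B)*(B² + 2*B) (t(B) = (B + (B*B + B))*(B - 3) = (B + (B² + B))*(-3 + B) = (B + (B + B²))*(-3 + B) = (B² + 2*B)*(-3 + B) = (-3 + B)*(B² + 2*B))
√(l(w) + t(b(-2))) = √(11² + 0*(-6 + 0² - 1*0)) = √(121 + 0*(-6 + 0 + 0)) = √(121 + 0*(-6)) = √(121 + 0) = √121 = 11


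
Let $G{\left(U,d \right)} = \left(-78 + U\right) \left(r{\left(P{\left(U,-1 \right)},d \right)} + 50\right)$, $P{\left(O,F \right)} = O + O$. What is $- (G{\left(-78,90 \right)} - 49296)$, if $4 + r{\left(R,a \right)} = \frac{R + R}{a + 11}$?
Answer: $\frac{5655000}{101} \approx 55990.0$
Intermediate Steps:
$P{\left(O,F \right)} = 2 O$
$r{\left(R,a \right)} = -4 + \frac{2 R}{11 + a}$ ($r{\left(R,a \right)} = -4 + \frac{R + R}{a + 11} = -4 + \frac{2 R}{11 + a}$)
$G{\left(U,d \right)} = \left(-78 + U\right) \left(50 + \frac{2 \left(-22 - 2 d + 2 U\right)}{11 + d}\right)$ ($G{\left(U,d \right)} = \left(-78 + U\right) \left(\frac{2 \left(-22 + 2 U - 2 d\right)}{11 + d} + 50\right) = \left(-78 + U\right) \left(\frac{2 \left(-22 - 2 d + 2 U\right)}{11 + d} + 50\right) = \left(-78 + U\right) \left(50 + \frac{2 \left(-22 - 2 d + 2 U\right)}{11 + d}\right)$)
$- (G{\left(-78,90 \right)} - 49296) = - (\frac{2 \left(-19734 - 161460 + 2 \left(-78\right)^{2} + 97 \left(-78\right) + 23 \left(-78\right) 90\right)}{11 + 90} - 49296) = - (\frac{2 \left(-19734 - 161460 + 2 \cdot 6084 - 7566 - 161460\right)}{101} - 49296) = - (2 \cdot \frac{1}{101} \left(-19734 - 161460 + 12168 - 7566 - 161460\right) - 49296) = - (2 \cdot \frac{1}{101} \left(-338052\right) - 49296) = - (- \frac{676104}{101} - 49296) = \left(-1\right) \left(- \frac{5655000}{101}\right) = \frac{5655000}{101}$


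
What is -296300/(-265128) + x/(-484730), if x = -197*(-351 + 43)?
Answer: 15942324059/16064436930 ≈ 0.99240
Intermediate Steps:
x = 60676 (x = -197*(-308) = 60676)
-296300/(-265128) + x/(-484730) = -296300/(-265128) + 60676/(-484730) = -296300*(-1/265128) + 60676*(-1/484730) = 74075/66282 - 30338/242365 = 15942324059/16064436930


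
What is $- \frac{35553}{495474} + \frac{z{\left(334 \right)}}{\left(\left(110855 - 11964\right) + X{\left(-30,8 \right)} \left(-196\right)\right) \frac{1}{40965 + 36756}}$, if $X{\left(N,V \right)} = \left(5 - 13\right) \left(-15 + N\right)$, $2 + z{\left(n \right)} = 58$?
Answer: $\frac{102641994961}{668441614} \approx 153.55$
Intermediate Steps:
$z{\left(n \right)} = 56$ ($z{\left(n \right)} = -2 + 58 = 56$)
$X{\left(N,V \right)} = 120 - 8 N$ ($X{\left(N,V \right)} = - 8 \left(-15 + N\right) = 120 - 8 N$)
$- \frac{35553}{495474} + \frac{z{\left(334 \right)}}{\left(\left(110855 - 11964\right) + X{\left(-30,8 \right)} \left(-196\right)\right) \frac{1}{40965 + 36756}} = - \frac{35553}{495474} + \frac{56}{\left(\left(110855 - 11964\right) + \left(120 - -240\right) \left(-196\right)\right) \frac{1}{40965 + 36756}} = \left(-35553\right) \frac{1}{495474} + \frac{56}{\left(98891 + \left(120 + 240\right) \left(-196\right)\right) \frac{1}{77721}} = - \frac{1693}{23594} + \frac{56}{\left(98891 + 360 \left(-196\right)\right) \frac{1}{77721}} = - \frac{1693}{23594} + \frac{56}{\left(98891 - 70560\right) \frac{1}{77721}} = - \frac{1693}{23594} + \frac{56}{28331 \cdot \frac{1}{77721}} = - \frac{1693}{23594} + \frac{56}{\frac{28331}{77721}} = - \frac{1693}{23594} + 56 \cdot \frac{77721}{28331} = - \frac{1693}{23594} + \frac{4352376}{28331} = \frac{102641994961}{668441614}$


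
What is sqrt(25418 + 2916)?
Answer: sqrt(28334) ≈ 168.33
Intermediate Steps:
sqrt(25418 + 2916) = sqrt(28334)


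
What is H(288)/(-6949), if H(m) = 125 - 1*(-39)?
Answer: -164/6949 ≈ -0.023601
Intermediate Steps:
H(m) = 164 (H(m) = 125 + 39 = 164)
H(288)/(-6949) = 164/(-6949) = 164*(-1/6949) = -164/6949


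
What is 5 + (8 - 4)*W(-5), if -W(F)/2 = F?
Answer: 45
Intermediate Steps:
W(F) = -2*F
5 + (8 - 4)*W(-5) = 5 + (8 - 4)*(-2*(-5)) = 5 + 4*10 = 5 + 40 = 45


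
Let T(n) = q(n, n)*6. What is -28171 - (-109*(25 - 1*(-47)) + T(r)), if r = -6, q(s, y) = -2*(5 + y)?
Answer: -20335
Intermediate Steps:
q(s, y) = -10 - 2*y
T(n) = -60 - 12*n (T(n) = (-10 - 2*n)*6 = -60 - 12*n)
-28171 - (-109*(25 - 1*(-47)) + T(r)) = -28171 - (-109*(25 - 1*(-47)) + (-60 - 12*(-6))) = -28171 - (-109*(25 + 47) + (-60 + 72)) = -28171 - (-109*72 + 12) = -28171 - (-7848 + 12) = -28171 - 1*(-7836) = -28171 + 7836 = -20335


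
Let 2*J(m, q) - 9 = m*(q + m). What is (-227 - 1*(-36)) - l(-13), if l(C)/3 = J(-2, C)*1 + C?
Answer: -421/2 ≈ -210.50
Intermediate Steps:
J(m, q) = 9/2 + m*(m + q)/2 (J(m, q) = 9/2 + (m*(q + m))/2 = 9/2 + (m*(m + q))/2 = 9/2 + m*(m + q)/2)
l(C) = 39/2 (l(C) = 3*((9/2 + (½)*(-2)² + (½)*(-2)*C)*1 + C) = 3*((9/2 + (½)*4 - C)*1 + C) = 3*((9/2 + 2 - C)*1 + C) = 3*((13/2 - C)*1 + C) = 3*((13/2 - C) + C) = 3*(13/2) = 39/2)
(-227 - 1*(-36)) - l(-13) = (-227 - 1*(-36)) - 1*39/2 = (-227 + 36) - 39/2 = -191 - 39/2 = -421/2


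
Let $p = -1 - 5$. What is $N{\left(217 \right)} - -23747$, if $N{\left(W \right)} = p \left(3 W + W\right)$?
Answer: $18539$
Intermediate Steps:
$p = -6$
$N{\left(W \right)} = - 24 W$ ($N{\left(W \right)} = - 6 \left(3 W + W\right) = - 6 \cdot 4 W = - 24 W$)
$N{\left(217 \right)} - -23747 = \left(-24\right) 217 - -23747 = -5208 + 23747 = 18539$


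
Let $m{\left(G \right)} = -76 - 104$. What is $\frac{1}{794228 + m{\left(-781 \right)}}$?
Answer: $\frac{1}{794048} \approx 1.2594 \cdot 10^{-6}$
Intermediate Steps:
$m{\left(G \right)} = -180$ ($m{\left(G \right)} = -76 - 104 = -180$)
$\frac{1}{794228 + m{\left(-781 \right)}} = \frac{1}{794228 - 180} = \frac{1}{794048}$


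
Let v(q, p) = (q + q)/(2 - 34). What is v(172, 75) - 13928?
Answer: -55755/4 ≈ -13939.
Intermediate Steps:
v(q, p) = -q/16 (v(q, p) = (2*q)/(-32) = (2*q)*(-1/32) = -q/16)
v(172, 75) - 13928 = -1/16*172 - 13928 = -43/4 - 13928 = -55755/4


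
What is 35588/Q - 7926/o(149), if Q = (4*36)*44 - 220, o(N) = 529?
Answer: -7412341/808841 ≈ -9.1642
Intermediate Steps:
Q = 6116 (Q = 144*44 - 220 = 6336 - 220 = 6116)
35588/Q - 7926/o(149) = 35588/6116 - 7926/529 = 35588*(1/6116) - 7926*1/529 = 8897/1529 - 7926/529 = -7412341/808841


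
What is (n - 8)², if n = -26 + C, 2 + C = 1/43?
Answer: 2393209/1849 ≈ 1294.3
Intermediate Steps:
C = -85/43 (C = -2 + 1/43 = -85/43 ≈ -1.9767)
n = -1203/43 (n = -26 - 85/43 = -1203/43 ≈ -27.977)
(n - 8)² = (-1203/43 - 8)² = (-1547/43)² = 2393209/1849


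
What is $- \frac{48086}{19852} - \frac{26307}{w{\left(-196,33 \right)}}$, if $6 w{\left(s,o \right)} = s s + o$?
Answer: $- \frac{2491168999}{381644774} \approx -6.5275$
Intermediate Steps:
$w{\left(s,o \right)} = \frac{o}{6} + \frac{s^{2}}{6}$ ($w{\left(s,o \right)} = \frac{s s + o}{6} = \frac{s^{2} + o}{6} = \frac{o + s^{2}}{6} = \frac{o}{6} + \frac{s^{2}}{6}$)
$- \frac{48086}{19852} - \frac{26307}{w{\left(-196,33 \right)}} = - \frac{48086}{19852} - \frac{26307}{\frac{1}{6} \cdot 33 + \frac{\left(-196\right)^{2}}{6}} = \left(-48086\right) \frac{1}{19852} - \frac{26307}{\frac{11}{2} + \frac{1}{6} \cdot 38416} = - \frac{24043}{9926} - \frac{26307}{\frac{11}{2} + \frac{19208}{3}} = - \frac{24043}{9926} - \frac{26307}{\frac{38449}{6}} = - \frac{24043}{9926} - \frac{157842}{38449} = - \frac{2491168999}{381644774}$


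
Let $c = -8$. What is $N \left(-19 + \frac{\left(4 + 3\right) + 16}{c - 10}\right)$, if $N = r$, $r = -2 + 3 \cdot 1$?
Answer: $- \frac{365}{18} \approx -20.278$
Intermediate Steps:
$r = 1$ ($r = -2 + 3 = 1$)
$N = 1$
$N \left(-19 + \frac{\left(4 + 3\right) + 16}{c - 10}\right) = 1 \left(-19 + \frac{\left(4 + 3\right) + 16}{-8 - 10}\right) = 1 \left(-19 + \frac{7 + 16}{-18}\right) = 1 \left(-19 + 23 \left(- \frac{1}{18}\right)\right) = 1 \left(-19 - \frac{23}{18}\right) = 1 \left(- \frac{365}{18}\right) = - \frac{365}{18}$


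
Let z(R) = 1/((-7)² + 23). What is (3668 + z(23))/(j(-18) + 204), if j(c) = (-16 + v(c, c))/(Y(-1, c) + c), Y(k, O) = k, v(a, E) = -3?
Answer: 264097/14760 ≈ 17.893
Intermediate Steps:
j(c) = -19/(-1 + c) (j(c) = (-16 - 3)/(-1 + c) = -19/(-1 + c))
z(R) = 1/72 (z(R) = 1/(49 + 23) = 1/72)
(3668 + z(23))/(j(-18) + 204) = (3668 + 1/72)/(-19/(-1 - 18) + 204) = 264097/(72*(-19/(-19) + 204)) = 264097/(72*(-19*(-1/19) + 204)) = 264097/(72*(1 + 204)) = (264097/72)/205 = (264097/72)*(1/205) = 264097/14760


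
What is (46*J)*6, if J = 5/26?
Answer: 690/13 ≈ 53.077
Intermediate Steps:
J = 5/26 (J = 5*(1/26) = 5/26 ≈ 0.19231)
(46*J)*6 = (46*(5/26))*6 = (115/13)*6 = 690/13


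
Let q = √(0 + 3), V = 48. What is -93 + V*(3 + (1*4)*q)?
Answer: 51 + 192*√3 ≈ 383.55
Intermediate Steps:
q = √3 ≈ 1.7320
-93 + V*(3 + (1*4)*q) = -93 + 48*(3 + (1*4)*√3) = -93 + 48*(3 + 4*√3) = -93 + (144 + 192*√3) = 51 + 192*√3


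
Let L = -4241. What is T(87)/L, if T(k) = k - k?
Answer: 0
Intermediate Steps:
T(k) = 0
T(87)/L = 0/(-4241) = 0*(-1/4241) = 0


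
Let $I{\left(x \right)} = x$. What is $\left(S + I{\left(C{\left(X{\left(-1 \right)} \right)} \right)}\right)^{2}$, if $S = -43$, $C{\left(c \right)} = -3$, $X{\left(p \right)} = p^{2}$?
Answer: $2116$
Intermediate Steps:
$\left(S + I{\left(C{\left(X{\left(-1 \right)} \right)} \right)}\right)^{2} = \left(-43 - 3\right)^{2} = \left(-46\right)^{2} = 2116$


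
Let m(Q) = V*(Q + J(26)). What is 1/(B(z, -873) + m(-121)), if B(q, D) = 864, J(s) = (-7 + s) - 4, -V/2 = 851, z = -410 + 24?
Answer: 1/181276 ≈ 5.5164e-6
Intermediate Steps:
z = -386
V = -1702 (V = -2*851 = -1702)
J(s) = -11 + s
m(Q) = -25530 - 1702*Q (m(Q) = -1702*(Q + (-11 + 26)) = -1702*(Q + 15) = -1702*(15 + Q) = -25530 - 1702*Q)
1/(B(z, -873) + m(-121)) = 1/(864 + (-25530 - 1702*(-121))) = 1/(864 + (-25530 + 205942)) = 1/(864 + 180412) = 1/181276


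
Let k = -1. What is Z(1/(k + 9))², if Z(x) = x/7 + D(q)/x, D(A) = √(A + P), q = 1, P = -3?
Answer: -401407/3136 + 2*I*√2/7 ≈ -128.0 + 0.40406*I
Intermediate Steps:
D(A) = √(-3 + A) (D(A) = √(A - 3) = √(-3 + A))
Z(x) = x/7 + I*√2/x (Z(x) = x/7 + √(-3 + 1)/x = x*(⅐) + √(-2)/x = x/7 + (I*√2)/x = x/7 + I*√2/x)
Z(1/(k + 9))² = (1/(7*(-1 + 9)) + I*√2/(1/(-1 + 9)))² = ((⅐)/8 + I*√2/(1/8))² = ((⅐)*(⅛) + I*√2/(⅛))² = (1/56 + I*√2*8)² = (1/56 + 8*I*√2)²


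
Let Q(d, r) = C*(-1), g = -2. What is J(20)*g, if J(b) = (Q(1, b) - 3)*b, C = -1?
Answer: 80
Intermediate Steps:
Q(d, r) = 1 (Q(d, r) = -1*(-1) = 1)
J(b) = -2*b (J(b) = (1 - 3)*b = -2*b)
J(20)*g = -2*20*(-2) = -40*(-2) = 80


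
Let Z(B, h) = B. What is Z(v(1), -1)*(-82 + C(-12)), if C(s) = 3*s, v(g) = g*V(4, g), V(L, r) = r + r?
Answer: -236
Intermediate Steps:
V(L, r) = 2*r
v(g) = 2*g**2 (v(g) = g*(2*g) = 2*g**2)
Z(v(1), -1)*(-82 + C(-12)) = (2*1**2)*(-82 + 3*(-12)) = (2*1)*(-82 - 36) = 2*(-118) = -236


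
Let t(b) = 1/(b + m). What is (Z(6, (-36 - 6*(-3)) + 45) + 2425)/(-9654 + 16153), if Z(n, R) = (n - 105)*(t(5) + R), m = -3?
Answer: -595/12998 ≈ -0.045776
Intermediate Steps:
t(b) = 1/(-3 + b) (t(b) = 1/(b - 3) = 1/(-3 + b))
Z(n, R) = (1/2 + R)*(-105 + n) (Z(n, R) = (n - 105)*(1/(-3 + 5) + R) = (-105 + n)*(1/2 + R) = (1/2 + R)*(-105 + n))
(Z(6, (-36 - 6*(-3)) + 45) + 2425)/(-9654 + 16153) = ((-105/2 + (1/2)*6 - 105*((-36 - 6*(-3)) + 45) + ((-36 - 6*(-3)) + 45)*6) + 2425)/(-9654 + 16153) = ((-105/2 + 3 - 105*((-36 + 18) + 45) + ((-36 + 18) + 45)*6) + 2425)/6499 = ((-105/2 + 3 - 105*(-18 + 45) + (-18 + 45)*6) + 2425)*(1/6499) = ((-105/2 + 3 - 105*27 + 27*6) + 2425)*(1/6499) = ((-105/2 + 3 - 2835 + 162) + 2425)*(1/6499) = (-5445/2 + 2425)*(1/6499) = -595/2*1/6499 = -595/12998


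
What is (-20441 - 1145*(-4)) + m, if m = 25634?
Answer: 9773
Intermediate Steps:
(-20441 - 1145*(-4)) + m = (-20441 - 1145*(-4)) + 25634 = (-20441 - 1*(-4580)) + 25634 = (-20441 + 4580) + 25634 = -15861 + 25634 = 9773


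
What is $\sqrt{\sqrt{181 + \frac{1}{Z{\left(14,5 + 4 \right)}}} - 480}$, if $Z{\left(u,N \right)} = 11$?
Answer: $\frac{\sqrt{-58080 + 22 \sqrt{5478}}}{11} \approx 21.6 i$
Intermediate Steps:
$\sqrt{\sqrt{181 + \frac{1}{Z{\left(14,5 + 4 \right)}}} - 480} = \sqrt{\sqrt{181 + \frac{1}{11}} - 480} = \sqrt{\sqrt{\frac{1992}{11}} - 480} = \sqrt{\frac{2 \sqrt{5478}}{11} - 480} = \sqrt{-480 + \frac{2 \sqrt{5478}}{11}}$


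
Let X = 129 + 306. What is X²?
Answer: 189225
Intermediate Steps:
X = 435
X² = 435² = 189225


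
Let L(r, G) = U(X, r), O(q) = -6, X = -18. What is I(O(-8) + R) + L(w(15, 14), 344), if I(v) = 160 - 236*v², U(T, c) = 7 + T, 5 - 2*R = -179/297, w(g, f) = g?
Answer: -199846859/88209 ≈ -2265.6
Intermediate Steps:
R = 832/297 (R = 5/2 - (-179)/(2*297) = 5/2 - ½*(-179/297) = 5/2 + 179/594 = 832/297 ≈ 2.8013)
L(r, G) = -11 (L(r, G) = 7 - 18 = -11)
I(v) = 160 - 236*v²
I(O(-8) + R) + L(w(15, 14), 344) = (160 - 236*(-6 + 832/297)²) - 11 = (160 - 236*(-950/297)²) - 11 = (160 - 236*902500/88209) - 11 = (160 - 212990000/88209) - 11 = -198876560/88209 - 11 = -199846859/88209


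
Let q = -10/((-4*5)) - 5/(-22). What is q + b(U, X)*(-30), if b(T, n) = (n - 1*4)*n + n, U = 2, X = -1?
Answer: -1312/11 ≈ -119.27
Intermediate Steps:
b(T, n) = n + n*(-4 + n) (b(T, n) = (n - 4)*n + n = (-4 + n)*n + n = n*(-4 + n) + n = n + n*(-4 + n))
q = 8/11 (q = -10/(-20) - 5*(-1/22) = -10*(-1/20) + 5/22 = 1/2 + 5/22 = 8/11 ≈ 0.72727)
q + b(U, X)*(-30) = 8/11 - (-3 - 1)*(-30) = 8/11 - 1*(-4)*(-30) = 8/11 + 4*(-30) = 8/11 - 120 = -1312/11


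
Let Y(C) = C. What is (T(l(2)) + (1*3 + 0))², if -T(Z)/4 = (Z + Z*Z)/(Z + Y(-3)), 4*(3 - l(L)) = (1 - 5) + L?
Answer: 15129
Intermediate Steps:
l(L) = 4 - L/4 (l(L) = 3 - ((1 - 5) + L)/4 = 3 - (-4 + L)/4 = 3 + (1 - L/4) = 4 - L/4)
T(Z) = -4*(Z + Z²)/(-3 + Z) (T(Z) = -4*(Z + Z*Z)/(Z - 3) = -4*(Z + Z²)/(-3 + Z))
(T(l(2)) + (1*3 + 0))² = (-4*(4 - ¼*2)*(1 + (4 - ¼*2))/(-3 + (4 - ¼*2)) + (1*3 + 0))² = (-4*(4 - ½)*(1 + (4 - ½))/(-3 + (4 - ½)) + (3 + 0))² = (-4*7/2*(1 + 7/2)/(-3 + 7/2) + 3)² = (-4*7/2*9/2/½ + 3)² = (-4*7/2*2*9/2 + 3)² = (-126 + 3)² = (-123)² = 15129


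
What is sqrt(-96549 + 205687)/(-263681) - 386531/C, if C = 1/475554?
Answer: -183816363174 - sqrt(109138)/263681 ≈ -1.8382e+11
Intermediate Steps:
C = 1/475554 ≈ 2.1028e-6
sqrt(-96549 + 205687)/(-263681) - 386531/C = sqrt(-96549 + 205687)/(-263681) - 386531/1/475554 = sqrt(109138)*(-1/263681) - 386531*475554 = -sqrt(109138)/263681 - 183816363174 = -183816363174 - sqrt(109138)/263681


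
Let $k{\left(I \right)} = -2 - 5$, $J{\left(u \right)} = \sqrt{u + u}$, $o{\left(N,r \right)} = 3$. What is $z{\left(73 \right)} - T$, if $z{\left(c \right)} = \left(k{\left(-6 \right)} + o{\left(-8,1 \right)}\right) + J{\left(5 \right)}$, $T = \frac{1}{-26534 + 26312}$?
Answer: $- \frac{887}{222} + \sqrt{10} \approx -0.83322$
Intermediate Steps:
$T = - \frac{1}{222}$ ($T = \frac{1}{-222} = - \frac{1}{222} \approx -0.0045045$)
$J{\left(u \right)} = \sqrt{2} \sqrt{u}$ ($J{\left(u \right)} = \sqrt{2 u} = \sqrt{2} \sqrt{u}$)
$k{\left(I \right)} = -7$
$z{\left(c \right)} = -4 + \sqrt{10}$ ($z{\left(c \right)} = \left(-7 + 3\right) + \sqrt{2} \sqrt{5} = -4 + \sqrt{10}$)
$z{\left(73 \right)} - T = \left(-4 + \sqrt{10}\right) - - \frac{1}{222} = \left(-4 + \sqrt{10}\right) + \frac{1}{222} = - \frac{887}{222} + \sqrt{10}$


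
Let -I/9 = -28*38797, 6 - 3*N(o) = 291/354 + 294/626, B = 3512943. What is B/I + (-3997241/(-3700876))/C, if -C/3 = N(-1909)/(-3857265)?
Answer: 22093497697796701044393/24968633156652284 ≈ 8.8485e+5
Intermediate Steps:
N(o) = 173897/110802 (N(o) = 2 - (291/354 + 294/626)/3 = 2 - (291*(1/354) + 294*(1/626))/3 = 2 - (97/118 + 147/313)/3 = 2 - ⅓*47707/36934 = 2 - 47707/110802 = 173897/110802)
I = 9776844 (I = -(-252)*38797 = -9*(-1086316) = 9776844)
C = 173897/142464225510 (C = -173897/(36934*(-3857265)) = -173897*(-1)/(36934*3857265) = -3*(-173897/427392676530) = 173897/142464225510 ≈ 1.2206e-6)
B/I + (-3997241/(-3700876))/C = 3512943/9776844 + (-3997241/(-3700876))/(173897/142464225510) = 3512943*(1/9776844) - 3997241*(-1/3700876)*(142464225510/173897) = 55761/155188 + (3997241/3700876)*(142464225510/173897) = 55761/155188 + 284731921620908955/321785616886 = 22093497697796701044393/24968633156652284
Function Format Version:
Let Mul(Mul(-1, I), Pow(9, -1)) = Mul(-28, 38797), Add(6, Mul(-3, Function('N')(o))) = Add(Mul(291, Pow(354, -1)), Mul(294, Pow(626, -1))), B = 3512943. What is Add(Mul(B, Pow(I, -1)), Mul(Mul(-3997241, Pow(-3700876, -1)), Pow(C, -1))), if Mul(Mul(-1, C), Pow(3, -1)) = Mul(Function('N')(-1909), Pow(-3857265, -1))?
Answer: Rational(22093497697796701044393, 24968633156652284) ≈ 8.8485e+5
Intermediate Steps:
Function('N')(o) = Rational(173897, 110802) (Function('N')(o) = Add(2, Mul(Rational(-1, 3), Add(Mul(291, Pow(354, -1)), Mul(294, Pow(626, -1))))) = Add(2, Mul(Rational(-1, 3), Add(Mul(291, Rational(1, 354)), Mul(294, Rational(1, 626))))) = Add(2, Mul(Rational(-1, 3), Add(Rational(97, 118), Rational(147, 313)))) = Add(2, Mul(Rational(-1, 3), Rational(47707, 36934))) = Add(2, Rational(-47707, 110802)) = Rational(173897, 110802))
I = 9776844 (I = Mul(-9, Mul(-28, 38797)) = Mul(-9, -1086316) = 9776844)
C = Rational(173897, 142464225510) (C = Mul(-3, Mul(Rational(173897, 110802), Pow(-3857265, -1))) = Mul(-3, Mul(Rational(173897, 110802), Rational(-1, 3857265))) = Mul(-3, Rational(-173897, 427392676530)) = Rational(173897, 142464225510) ≈ 1.2206e-6)
Add(Mul(B, Pow(I, -1)), Mul(Mul(-3997241, Pow(-3700876, -1)), Pow(C, -1))) = Add(Mul(3512943, Pow(9776844, -1)), Mul(Mul(-3997241, Pow(-3700876, -1)), Pow(Rational(173897, 142464225510), -1))) = Add(Mul(3512943, Rational(1, 9776844)), Mul(Mul(-3997241, Rational(-1, 3700876)), Rational(142464225510, 173897))) = Add(Rational(55761, 155188), Mul(Rational(3997241, 3700876), Rational(142464225510, 173897))) = Add(Rational(55761, 155188), Rational(284731921620908955, 321785616886)) = Rational(22093497697796701044393, 24968633156652284)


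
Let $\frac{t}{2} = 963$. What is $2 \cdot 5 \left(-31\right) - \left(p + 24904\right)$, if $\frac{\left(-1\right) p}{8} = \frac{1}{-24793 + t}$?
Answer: $- \frac{576568546}{22867} \approx -25214.0$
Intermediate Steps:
$t = 1926$ ($t = 2 \cdot 963 = 1926$)
$p = \frac{8}{22867}$ ($p = - \frac{8}{-24793 + 1926} = - \frac{8}{-22867} = \left(-8\right) \left(- \frac{1}{22867}\right) = \frac{8}{22867} \approx 0.00034985$)
$2 \cdot 5 \left(-31\right) - \left(p + 24904\right) = 2 \cdot 5 \left(-31\right) - \left(\frac{8}{22867} + 24904\right) = 10 \left(-31\right) - \frac{569479776}{22867} = -310 - \frac{569479776}{22867} = - \frac{576568546}{22867}$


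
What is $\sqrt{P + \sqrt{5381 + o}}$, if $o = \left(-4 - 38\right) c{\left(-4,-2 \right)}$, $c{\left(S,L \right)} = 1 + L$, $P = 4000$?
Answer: $\sqrt{4000 + \sqrt{5423}} \approx 63.825$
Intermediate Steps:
$o = 42$ ($o = \left(-4 - 38\right) \left(1 - 2\right) = \left(-42\right) \left(-1\right) = 42$)
$\sqrt{P + \sqrt{5381 + o}} = \sqrt{4000 + \sqrt{5381 + 42}} = \sqrt{4000 + \sqrt{5423}}$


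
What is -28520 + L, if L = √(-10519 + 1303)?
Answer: -28520 + 96*I ≈ -28520.0 + 96.0*I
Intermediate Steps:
L = 96*I (L = √(-9216) = 96*I ≈ 96.0*I)
-28520 + L = -28520 + 96*I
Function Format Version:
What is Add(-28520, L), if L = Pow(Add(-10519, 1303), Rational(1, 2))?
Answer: Add(-28520, Mul(96, I)) ≈ Add(-28520., Mul(96.000, I))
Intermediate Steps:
L = Mul(96, I) (L = Pow(-9216, Rational(1, 2)) = Mul(96, I) ≈ Mul(96.000, I))
Add(-28520, L) = Add(-28520, Mul(96, I))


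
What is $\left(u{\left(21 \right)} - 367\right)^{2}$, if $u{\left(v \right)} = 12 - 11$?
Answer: $133956$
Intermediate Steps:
$u{\left(v \right)} = 1$ ($u{\left(v \right)} = 12 - 11 = 1$)
$\left(u{\left(21 \right)} - 367\right)^{2} = \left(1 - 367\right)^{2} = \left(-366\right)^{2} = 133956$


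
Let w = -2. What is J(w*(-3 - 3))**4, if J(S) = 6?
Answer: 1296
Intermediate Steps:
J(w*(-3 - 3))**4 = 6**4 = 1296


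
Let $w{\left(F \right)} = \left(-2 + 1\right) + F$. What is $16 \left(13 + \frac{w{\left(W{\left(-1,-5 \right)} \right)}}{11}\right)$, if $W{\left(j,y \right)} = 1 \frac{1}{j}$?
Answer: $\frac{2256}{11} \approx 205.09$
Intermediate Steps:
$W{\left(j,y \right)} = \frac{1}{j}$
$w{\left(F \right)} = -1 + F$
$16 \left(13 + \frac{w{\left(W{\left(-1,-5 \right)} \right)}}{11}\right) = 16 \left(13 + \frac{-1 + \frac{1}{-1}}{11}\right) = 16 \left(13 + \left(-1 - 1\right) \frac{1}{11}\right) = 16 \left(13 - \frac{2}{11}\right) = 16 \cdot \frac{141}{11} = \frac{2256}{11}$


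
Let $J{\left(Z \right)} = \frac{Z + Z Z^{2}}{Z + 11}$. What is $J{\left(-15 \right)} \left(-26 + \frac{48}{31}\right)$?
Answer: $- \frac{642405}{31} \approx -20723.0$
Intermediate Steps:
$J{\left(Z \right)} = \frac{Z + Z^{3}}{11 + Z}$
$J{\left(-15 \right)} \left(-26 + \frac{48}{31}\right) = \frac{-15 + \left(-15\right)^{3}}{11 - 15} \left(-26 + \frac{48}{31}\right) = \frac{-15 - 3375}{-4} \left(-26 + 48 \cdot \frac{1}{31}\right) = \left(- \frac{1}{4}\right) \left(-3390\right) \left(-26 + \frac{48}{31}\right) = \frac{1695}{2} \left(- \frac{758}{31}\right) = - \frac{642405}{31}$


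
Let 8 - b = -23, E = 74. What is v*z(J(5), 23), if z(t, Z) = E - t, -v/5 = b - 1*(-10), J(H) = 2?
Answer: -14760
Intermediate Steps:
b = 31 (b = 8 - 1*(-23) = 8 + 23 = 31)
v = -205 (v = -5*(31 - 1*(-10)) = -5*(31 + 10) = -5*41 = -205)
z(t, Z) = 74 - t
v*z(J(5), 23) = -205*(74 - 1*2) = -205*(74 - 2) = -205*72 = -14760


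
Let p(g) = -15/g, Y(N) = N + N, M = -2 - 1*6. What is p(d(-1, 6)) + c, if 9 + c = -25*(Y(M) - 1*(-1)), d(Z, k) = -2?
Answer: 747/2 ≈ 373.50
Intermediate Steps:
M = -8 (M = -2 - 6 = -8)
Y(N) = 2*N
c = 366 (c = -9 - 25*(2*(-8) - 1*(-1)) = -9 - 25*(-16 + 1) = -9 - 25*(-15) = -9 + 375 = 366)
p(d(-1, 6)) + c = -15/(-2) + 366 = -15*(-½) + 366 = 15/2 + 366 = 747/2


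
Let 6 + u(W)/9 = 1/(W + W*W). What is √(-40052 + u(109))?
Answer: I*√5765642462690/11990 ≈ 200.26*I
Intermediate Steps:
u(W) = -54 + 9/(W + W²) (u(W) = -54 + 9/(W + W*W) = -54 + 9/(W + W²))
√(-40052 + u(109)) = √(-40052 + 9*(1 - 6*109 - 6*109²)/(109*(1 + 109))) = √(-40052 + 9*(1/109)*(1 - 654 - 6*11881)/110) = √(-40052 + 9*(1/109)*(1/110)*(1 - 654 - 71286)) = √(-40052 + 9*(1/109)*(1/110)*(-71939)) = √(-40052 - 647451/11990) = √(-480870931/11990) = I*√5765642462690/11990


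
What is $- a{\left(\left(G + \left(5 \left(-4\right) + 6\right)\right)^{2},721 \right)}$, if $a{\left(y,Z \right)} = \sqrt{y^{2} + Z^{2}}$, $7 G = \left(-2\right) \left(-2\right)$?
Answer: $- \frac{\sqrt{1326213137}}{49} \approx -743.21$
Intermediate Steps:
$G = \frac{4}{7}$ ($G = \frac{\left(-2\right) \left(-2\right)}{7} = \frac{1}{7} \cdot 4 = \frac{4}{7} \approx 0.57143$)
$a{\left(y,Z \right)} = \sqrt{Z^{2} + y^{2}}$
$- a{\left(\left(G + \left(5 \left(-4\right) + 6\right)\right)^{2},721 \right)} = - \sqrt{721^{2} + \left(\left(\frac{4}{7} + \left(5 \left(-4\right) + 6\right)\right)^{2}\right)^{2}} = - \sqrt{519841 + \left(\left(\frac{4}{7} + \left(-20 + 6\right)\right)^{2}\right)^{2}} = - \sqrt{519841 + \left(\left(\frac{4}{7} - 14\right)^{2}\right)^{2}} = - \sqrt{519841 + \left(\left(- \frac{94}{7}\right)^{2}\right)^{2}} = - \sqrt{519841 + \left(\frac{8836}{49}\right)^{2}} = - \sqrt{519841 + \frac{78074896}{2401}} = - \sqrt{\frac{1326213137}{2401}} = - \frac{\sqrt{1326213137}}{49}$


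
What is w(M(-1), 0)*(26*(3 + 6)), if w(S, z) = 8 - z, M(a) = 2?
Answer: 1872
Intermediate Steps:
w(M(-1), 0)*(26*(3 + 6)) = (8 - 1*0)*(26*(3 + 6)) = (8 + 0)*(26*9) = 8*234 = 1872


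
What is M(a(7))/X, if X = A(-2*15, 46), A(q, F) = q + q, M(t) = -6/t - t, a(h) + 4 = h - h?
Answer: -11/120 ≈ -0.091667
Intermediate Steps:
a(h) = -4 (a(h) = -4 + (h - h) = -4 + 0 = -4)
M(t) = -t - 6/t
A(q, F) = 2*q
X = -60 (X = 2*(-2*15) = 2*(-30) = -60)
M(a(7))/X = (-1*(-4) - 6/(-4))/(-60) = (4 - 6*(-¼))*(-1/60) = (4 + 3/2)*(-1/60) = (11/2)*(-1/60) = -11/120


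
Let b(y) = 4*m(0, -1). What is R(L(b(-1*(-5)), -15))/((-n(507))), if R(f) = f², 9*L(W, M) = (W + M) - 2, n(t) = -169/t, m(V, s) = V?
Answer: 289/27 ≈ 10.704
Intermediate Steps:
b(y) = 0 (b(y) = 4*0 = 0)
L(W, M) = -2/9 + M/9 + W/9 (L(W, M) = ((W + M) - 2)/9 = ((M + W) - 2)/9 = (-2 + M + W)/9 = -2/9 + M/9 + W/9)
R(L(b(-1*(-5)), -15))/((-n(507))) = (-2/9 + (⅑)*(-15) + (⅑)*0)²/((-(-169)/507)) = (-2/9 - 5/3 + 0)²/((-(-169)/507)) = (-17/9)²/((-1*(-⅓))) = 289/(81*(⅓)) = (289/81)*3 = 289/27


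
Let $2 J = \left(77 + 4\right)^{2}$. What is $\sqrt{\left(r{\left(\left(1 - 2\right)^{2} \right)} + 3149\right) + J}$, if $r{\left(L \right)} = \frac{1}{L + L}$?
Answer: $\sqrt{6430} \approx 80.187$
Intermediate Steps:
$r{\left(L \right)} = \frac{1}{2 L}$
$J = \frac{6561}{2}$ ($J = \frac{\left(77 + 4\right)^{2}}{2} = \frac{81^{2}}{2} = \frac{1}{2} \cdot 6561 = \frac{6561}{2} \approx 3280.5$)
$\sqrt{\left(r{\left(\left(1 - 2\right)^{2} \right)} + 3149\right) + J} = \sqrt{\left(\frac{1}{2 \left(1 - 2\right)^{2}} + 3149\right) + \frac{6561}{2}} = \sqrt{\left(\frac{1}{2 \left(-1\right)^{2}} + 3149\right) + \frac{6561}{2}} = \sqrt{\left(\frac{1}{2 \cdot 1} + 3149\right) + \frac{6561}{2}} = \sqrt{\left(\frac{1}{2} \cdot 1 + 3149\right) + \frac{6561}{2}} = \sqrt{\left(\frac{1}{2} + 3149\right) + \frac{6561}{2}} = \sqrt{\frac{6299}{2} + \frac{6561}{2}} = \sqrt{6430}$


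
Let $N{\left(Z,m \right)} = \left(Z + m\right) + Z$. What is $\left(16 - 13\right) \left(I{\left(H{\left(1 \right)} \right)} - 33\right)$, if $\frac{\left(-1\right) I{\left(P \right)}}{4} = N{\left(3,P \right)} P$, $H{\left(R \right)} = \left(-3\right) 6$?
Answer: $-2691$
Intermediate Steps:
$H{\left(R \right)} = -18$
$N{\left(Z,m \right)} = m + 2 Z$
$I{\left(P \right)} = - 4 P \left(6 + P\right)$ ($I{\left(P \right)} = - 4 \left(P + 2 \cdot 3\right) P = - 4 \left(P + 6\right) P = - 4 \left(6 + P\right) P = - 4 P \left(6 + P\right)$)
$\left(16 - 13\right) \left(I{\left(H{\left(1 \right)} \right)} - 33\right) = \left(16 - 13\right) \left(\left(-4\right) \left(-18\right) \left(6 - 18\right) - 33\right) = 3 \left(\left(-4\right) \left(-18\right) \left(-12\right) - 33\right) = 3 \left(-864 - 33\right) = 3 \left(-897\right) = -2691$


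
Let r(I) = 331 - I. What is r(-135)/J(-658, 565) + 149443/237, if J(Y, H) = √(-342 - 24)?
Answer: 149443/237 - 233*I*√366/183 ≈ 630.56 - 24.358*I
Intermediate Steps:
J(Y, H) = I*√366 (J(Y, H) = √(-366) = I*√366)
r(-135)/J(-658, 565) + 149443/237 = (331 - 1*(-135))/((I*√366)) + 149443/237 = (331 + 135)*(-I*√366/366) + 149443*(1/237) = 466*(-I*√366/366) + 149443/237 = -233*I*√366/183 + 149443/237 = 149443/237 - 233*I*√366/183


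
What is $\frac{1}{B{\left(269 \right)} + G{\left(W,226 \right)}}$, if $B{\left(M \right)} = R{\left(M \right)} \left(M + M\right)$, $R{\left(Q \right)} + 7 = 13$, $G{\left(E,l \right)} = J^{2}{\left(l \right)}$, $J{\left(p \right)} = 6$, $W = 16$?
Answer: $\frac{1}{3264} \approx 0.00030637$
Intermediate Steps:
$G{\left(E,l \right)} = 36$ ($G{\left(E,l \right)} = 6^{2} = 36$)
$R{\left(Q \right)} = 6$ ($R{\left(Q \right)} = -7 + 13 = 6$)
$B{\left(M \right)} = 12 M$ ($B{\left(M \right)} = 6 \left(M + M\right) = 6 \cdot 2 M = 12 M$)
$\frac{1}{B{\left(269 \right)} + G{\left(W,226 \right)}} = \frac{1}{12 \cdot 269 + 36} = \frac{1}{3228 + 36} = \frac{1}{3264}$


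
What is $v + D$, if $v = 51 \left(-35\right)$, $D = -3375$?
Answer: $-5160$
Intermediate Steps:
$v = -1785$
$v + D = -1785 - 3375 = -5160$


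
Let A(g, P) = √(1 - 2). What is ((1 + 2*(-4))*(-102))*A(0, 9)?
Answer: 714*I ≈ 714.0*I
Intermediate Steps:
A(g, P) = I (A(g, P) = √(-1) = I)
((1 + 2*(-4))*(-102))*A(0, 9) = ((1 + 2*(-4))*(-102))*I = ((1 - 8)*(-102))*I = (-7*(-102))*I = 714*I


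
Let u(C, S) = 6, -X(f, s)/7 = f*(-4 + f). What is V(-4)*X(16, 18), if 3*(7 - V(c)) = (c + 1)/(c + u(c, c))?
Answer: -10080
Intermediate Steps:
X(f, s) = -7*f*(-4 + f)
V(c) = 7 - (1 + c)/(3*(6 + c)) (V(c) = 7 - (c + 1)/(3*(c + 6)) = 7 - (1 + c)/(3*(6 + c)))
V(-4)*X(16, 18) = (5*(25 + 4*(-4))/(3*(6 - 4)))*(7*16*(4 - 1*16)) = ((5/3)*(25 - 16)/2)*(7*16*(4 - 16)) = ((5/3)*(½)*9)*(7*16*(-12)) = (15/2)*(-1344) = -10080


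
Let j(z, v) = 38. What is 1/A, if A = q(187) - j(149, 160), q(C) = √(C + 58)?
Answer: -38/1199 - 7*√5/1199 ≈ -0.044748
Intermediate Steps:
q(C) = √(58 + C)
A = -38 + 7*√5 (A = √(58 + 187) - 1*38 = √245 - 38 = 7*√5 - 38 = -38 + 7*√5 ≈ -22.348)
1/A = 1/(-38 + 7*√5)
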